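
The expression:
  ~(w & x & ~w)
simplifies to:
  True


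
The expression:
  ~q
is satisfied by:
  {q: False}


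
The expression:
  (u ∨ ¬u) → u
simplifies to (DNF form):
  u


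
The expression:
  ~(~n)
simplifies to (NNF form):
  n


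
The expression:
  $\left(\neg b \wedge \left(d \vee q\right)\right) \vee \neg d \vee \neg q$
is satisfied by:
  {q: False, d: False, b: False}
  {b: True, q: False, d: False}
  {d: True, q: False, b: False}
  {b: True, d: True, q: False}
  {q: True, b: False, d: False}
  {b: True, q: True, d: False}
  {d: True, q: True, b: False}


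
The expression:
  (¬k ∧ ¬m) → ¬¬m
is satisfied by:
  {k: True, m: True}
  {k: True, m: False}
  {m: True, k: False}


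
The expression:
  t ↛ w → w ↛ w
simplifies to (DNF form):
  w ∨ ¬t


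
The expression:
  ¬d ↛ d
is always true.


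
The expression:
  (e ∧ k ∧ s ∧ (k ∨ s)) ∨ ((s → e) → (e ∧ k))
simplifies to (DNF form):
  (e ∧ k) ∨ (s ∧ ¬e)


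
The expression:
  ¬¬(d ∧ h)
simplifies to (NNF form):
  d ∧ h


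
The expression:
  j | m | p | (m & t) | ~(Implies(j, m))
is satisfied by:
  {m: True, p: True, j: True}
  {m: True, p: True, j: False}
  {m: True, j: True, p: False}
  {m: True, j: False, p: False}
  {p: True, j: True, m: False}
  {p: True, j: False, m: False}
  {j: True, p: False, m: False}


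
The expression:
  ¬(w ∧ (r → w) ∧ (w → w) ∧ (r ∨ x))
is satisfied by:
  {r: False, w: False, x: False}
  {x: True, r: False, w: False}
  {r: True, x: False, w: False}
  {x: True, r: True, w: False}
  {w: True, x: False, r: False}


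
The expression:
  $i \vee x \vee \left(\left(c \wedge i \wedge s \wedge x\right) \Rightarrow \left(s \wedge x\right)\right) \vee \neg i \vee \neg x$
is always true.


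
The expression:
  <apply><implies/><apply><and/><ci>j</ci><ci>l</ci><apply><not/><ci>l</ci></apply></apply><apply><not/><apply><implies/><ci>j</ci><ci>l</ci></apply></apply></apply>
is always true.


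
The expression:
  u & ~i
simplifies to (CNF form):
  u & ~i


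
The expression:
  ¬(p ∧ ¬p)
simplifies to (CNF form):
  True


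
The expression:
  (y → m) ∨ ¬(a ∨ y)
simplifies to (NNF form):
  m ∨ ¬y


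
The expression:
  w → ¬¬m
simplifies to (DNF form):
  m ∨ ¬w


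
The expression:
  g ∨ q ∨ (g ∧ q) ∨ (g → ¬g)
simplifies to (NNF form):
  True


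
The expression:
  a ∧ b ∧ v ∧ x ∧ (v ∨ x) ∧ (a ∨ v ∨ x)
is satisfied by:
  {a: True, b: True, x: True, v: True}


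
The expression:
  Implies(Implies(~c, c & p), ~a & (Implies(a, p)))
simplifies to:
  ~a | ~c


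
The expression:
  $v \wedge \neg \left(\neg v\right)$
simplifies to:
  $v$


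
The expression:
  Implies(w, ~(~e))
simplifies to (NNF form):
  e | ~w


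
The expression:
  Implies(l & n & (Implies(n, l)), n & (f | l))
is always true.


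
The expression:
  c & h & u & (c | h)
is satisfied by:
  {h: True, c: True, u: True}


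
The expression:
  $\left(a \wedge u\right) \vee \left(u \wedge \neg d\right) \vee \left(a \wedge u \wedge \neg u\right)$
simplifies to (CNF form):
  $u \wedge \left(a \vee \neg d\right)$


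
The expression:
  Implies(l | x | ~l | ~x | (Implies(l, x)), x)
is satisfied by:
  {x: True}


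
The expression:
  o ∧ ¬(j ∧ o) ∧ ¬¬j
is never true.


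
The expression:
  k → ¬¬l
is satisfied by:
  {l: True, k: False}
  {k: False, l: False}
  {k: True, l: True}


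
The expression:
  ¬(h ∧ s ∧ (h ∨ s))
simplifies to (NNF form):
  ¬h ∨ ¬s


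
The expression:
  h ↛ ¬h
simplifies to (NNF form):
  h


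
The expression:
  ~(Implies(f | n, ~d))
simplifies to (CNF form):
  d & (f | n)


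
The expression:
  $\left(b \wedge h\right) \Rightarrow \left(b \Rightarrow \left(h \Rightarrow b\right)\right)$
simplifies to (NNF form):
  $\text{True}$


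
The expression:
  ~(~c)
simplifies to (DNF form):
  c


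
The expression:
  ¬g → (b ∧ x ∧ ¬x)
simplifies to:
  g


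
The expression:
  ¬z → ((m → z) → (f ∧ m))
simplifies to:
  m ∨ z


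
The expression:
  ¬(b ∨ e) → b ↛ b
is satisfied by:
  {b: True, e: True}
  {b: True, e: False}
  {e: True, b: False}


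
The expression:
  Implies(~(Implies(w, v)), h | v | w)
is always true.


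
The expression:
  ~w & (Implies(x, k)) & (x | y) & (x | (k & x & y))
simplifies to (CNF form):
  k & x & ~w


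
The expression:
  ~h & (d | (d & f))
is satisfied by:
  {d: True, h: False}


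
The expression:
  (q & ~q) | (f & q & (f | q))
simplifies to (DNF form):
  f & q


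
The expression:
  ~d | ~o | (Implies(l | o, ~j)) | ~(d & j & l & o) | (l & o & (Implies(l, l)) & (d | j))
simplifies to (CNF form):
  True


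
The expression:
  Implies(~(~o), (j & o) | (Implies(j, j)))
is always true.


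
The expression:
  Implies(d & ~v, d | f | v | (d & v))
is always true.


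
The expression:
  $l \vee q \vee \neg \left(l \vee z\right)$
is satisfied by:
  {q: True, l: True, z: False}
  {q: True, l: False, z: False}
  {l: True, q: False, z: False}
  {q: False, l: False, z: False}
  {z: True, q: True, l: True}
  {z: True, q: True, l: False}
  {z: True, l: True, q: False}


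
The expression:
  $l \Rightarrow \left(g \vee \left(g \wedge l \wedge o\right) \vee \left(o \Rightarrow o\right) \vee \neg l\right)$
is always true.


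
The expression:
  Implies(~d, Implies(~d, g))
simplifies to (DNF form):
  d | g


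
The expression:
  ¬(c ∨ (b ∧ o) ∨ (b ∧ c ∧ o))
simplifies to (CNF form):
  ¬c ∧ (¬b ∨ ¬o)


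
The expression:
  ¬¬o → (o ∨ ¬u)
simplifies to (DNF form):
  True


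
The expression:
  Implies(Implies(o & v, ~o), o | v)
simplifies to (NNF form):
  o | v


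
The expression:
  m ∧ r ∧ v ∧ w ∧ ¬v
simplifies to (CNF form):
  False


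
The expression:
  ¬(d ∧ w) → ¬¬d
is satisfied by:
  {d: True}


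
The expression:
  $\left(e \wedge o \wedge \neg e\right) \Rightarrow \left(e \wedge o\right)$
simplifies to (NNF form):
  $\text{True}$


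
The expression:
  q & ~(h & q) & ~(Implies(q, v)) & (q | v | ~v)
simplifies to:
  q & ~h & ~v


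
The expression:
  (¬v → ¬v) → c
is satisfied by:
  {c: True}


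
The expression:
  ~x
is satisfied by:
  {x: False}


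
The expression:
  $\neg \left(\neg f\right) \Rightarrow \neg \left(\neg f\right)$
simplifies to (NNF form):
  $\text{True}$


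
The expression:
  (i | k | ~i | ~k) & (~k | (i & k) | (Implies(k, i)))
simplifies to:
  i | ~k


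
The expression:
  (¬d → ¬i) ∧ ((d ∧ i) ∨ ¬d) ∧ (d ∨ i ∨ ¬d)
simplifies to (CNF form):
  (d ∨ ¬d) ∧ (d ∨ ¬i) ∧ (i ∨ ¬d) ∧ (i ∨ ¬i)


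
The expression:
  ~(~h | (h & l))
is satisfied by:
  {h: True, l: False}


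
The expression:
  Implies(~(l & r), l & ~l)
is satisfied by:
  {r: True, l: True}


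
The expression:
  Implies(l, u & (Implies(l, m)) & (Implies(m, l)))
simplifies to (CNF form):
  (m | ~l) & (u | ~l)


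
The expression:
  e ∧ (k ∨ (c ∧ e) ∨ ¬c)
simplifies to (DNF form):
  e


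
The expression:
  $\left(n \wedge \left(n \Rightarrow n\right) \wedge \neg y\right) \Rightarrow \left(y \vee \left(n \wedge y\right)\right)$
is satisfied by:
  {y: True, n: False}
  {n: False, y: False}
  {n: True, y: True}


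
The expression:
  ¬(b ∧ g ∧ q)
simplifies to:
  ¬b ∨ ¬g ∨ ¬q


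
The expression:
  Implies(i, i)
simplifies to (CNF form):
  True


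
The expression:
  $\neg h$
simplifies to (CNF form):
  $\neg h$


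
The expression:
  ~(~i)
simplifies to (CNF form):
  i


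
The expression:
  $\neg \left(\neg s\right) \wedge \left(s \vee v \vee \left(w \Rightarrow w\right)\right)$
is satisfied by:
  {s: True}


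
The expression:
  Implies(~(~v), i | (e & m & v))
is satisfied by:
  {i: True, e: True, m: True, v: False}
  {i: True, e: True, m: False, v: False}
  {i: True, m: True, v: False, e: False}
  {i: True, m: False, v: False, e: False}
  {e: True, m: True, v: False, i: False}
  {e: True, m: False, v: False, i: False}
  {m: True, e: False, v: False, i: False}
  {m: False, e: False, v: False, i: False}
  {i: True, e: True, v: True, m: True}
  {i: True, e: True, v: True, m: False}
  {i: True, v: True, m: True, e: False}
  {i: True, v: True, m: False, e: False}
  {e: True, v: True, m: True, i: False}


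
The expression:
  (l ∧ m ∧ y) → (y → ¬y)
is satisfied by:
  {l: False, m: False, y: False}
  {y: True, l: False, m: False}
  {m: True, l: False, y: False}
  {y: True, m: True, l: False}
  {l: True, y: False, m: False}
  {y: True, l: True, m: False}
  {m: True, l: True, y: False}


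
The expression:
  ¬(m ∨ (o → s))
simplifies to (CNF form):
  o ∧ ¬m ∧ ¬s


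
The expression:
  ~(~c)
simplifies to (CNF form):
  c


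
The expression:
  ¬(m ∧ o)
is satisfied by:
  {m: False, o: False}
  {o: True, m: False}
  {m: True, o: False}


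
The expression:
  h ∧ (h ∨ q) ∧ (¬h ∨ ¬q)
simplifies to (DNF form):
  h ∧ ¬q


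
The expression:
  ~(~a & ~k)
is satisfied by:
  {a: True, k: True}
  {a: True, k: False}
  {k: True, a: False}


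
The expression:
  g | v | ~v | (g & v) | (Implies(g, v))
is always true.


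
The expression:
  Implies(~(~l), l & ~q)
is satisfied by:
  {l: False, q: False}
  {q: True, l: False}
  {l: True, q: False}


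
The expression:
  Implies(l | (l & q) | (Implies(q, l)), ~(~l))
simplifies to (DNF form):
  l | q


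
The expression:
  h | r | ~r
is always true.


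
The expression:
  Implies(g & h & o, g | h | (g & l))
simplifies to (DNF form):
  True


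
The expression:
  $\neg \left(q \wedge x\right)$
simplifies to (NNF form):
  $\neg q \vee \neg x$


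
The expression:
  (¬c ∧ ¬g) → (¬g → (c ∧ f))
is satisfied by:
  {c: True, g: True}
  {c: True, g: False}
  {g: True, c: False}


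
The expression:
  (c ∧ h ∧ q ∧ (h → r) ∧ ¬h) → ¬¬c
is always true.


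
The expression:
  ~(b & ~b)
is always true.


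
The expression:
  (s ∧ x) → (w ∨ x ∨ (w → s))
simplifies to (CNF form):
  True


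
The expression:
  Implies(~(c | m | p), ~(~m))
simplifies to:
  c | m | p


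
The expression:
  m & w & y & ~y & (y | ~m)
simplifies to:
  False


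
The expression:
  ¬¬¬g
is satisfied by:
  {g: False}


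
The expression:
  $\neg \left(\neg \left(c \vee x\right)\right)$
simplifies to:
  $c \vee x$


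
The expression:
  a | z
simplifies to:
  a | z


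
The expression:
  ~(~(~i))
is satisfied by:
  {i: False}


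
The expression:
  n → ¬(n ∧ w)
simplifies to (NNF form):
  ¬n ∨ ¬w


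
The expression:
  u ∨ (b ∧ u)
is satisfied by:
  {u: True}


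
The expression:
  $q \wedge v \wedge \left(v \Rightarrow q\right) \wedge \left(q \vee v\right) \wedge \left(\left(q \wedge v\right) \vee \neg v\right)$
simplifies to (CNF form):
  $q \wedge v$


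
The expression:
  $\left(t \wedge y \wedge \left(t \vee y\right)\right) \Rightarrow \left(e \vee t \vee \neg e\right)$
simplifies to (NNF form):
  $\text{True}$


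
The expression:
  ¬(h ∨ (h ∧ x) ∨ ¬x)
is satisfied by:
  {x: True, h: False}


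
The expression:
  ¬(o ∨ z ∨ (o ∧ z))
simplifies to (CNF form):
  ¬o ∧ ¬z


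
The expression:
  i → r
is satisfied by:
  {r: True, i: False}
  {i: False, r: False}
  {i: True, r: True}


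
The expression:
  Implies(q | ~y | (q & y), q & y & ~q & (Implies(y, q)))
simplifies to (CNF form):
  y & ~q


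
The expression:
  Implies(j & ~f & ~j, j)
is always true.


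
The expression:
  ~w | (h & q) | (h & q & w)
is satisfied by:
  {h: True, q: True, w: False}
  {h: True, q: False, w: False}
  {q: True, h: False, w: False}
  {h: False, q: False, w: False}
  {h: True, w: True, q: True}


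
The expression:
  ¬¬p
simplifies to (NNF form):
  p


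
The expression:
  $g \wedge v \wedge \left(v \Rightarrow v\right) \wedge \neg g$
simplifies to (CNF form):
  $\text{False}$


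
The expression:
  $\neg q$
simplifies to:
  $\neg q$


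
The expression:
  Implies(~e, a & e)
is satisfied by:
  {e: True}


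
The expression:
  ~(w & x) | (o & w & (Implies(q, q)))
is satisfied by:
  {o: True, w: False, x: False}
  {w: False, x: False, o: False}
  {x: True, o: True, w: False}
  {x: True, w: False, o: False}
  {o: True, w: True, x: False}
  {w: True, o: False, x: False}
  {x: True, w: True, o: True}


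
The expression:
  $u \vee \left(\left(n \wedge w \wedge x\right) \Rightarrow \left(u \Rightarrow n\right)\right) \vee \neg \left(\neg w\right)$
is always true.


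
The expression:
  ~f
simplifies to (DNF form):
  ~f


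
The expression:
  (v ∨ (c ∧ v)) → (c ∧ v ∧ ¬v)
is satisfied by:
  {v: False}


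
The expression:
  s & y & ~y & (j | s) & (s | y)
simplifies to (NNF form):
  False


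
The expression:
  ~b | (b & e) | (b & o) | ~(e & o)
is always true.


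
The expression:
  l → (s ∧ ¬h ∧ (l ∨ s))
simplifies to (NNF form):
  (s ∧ ¬h) ∨ ¬l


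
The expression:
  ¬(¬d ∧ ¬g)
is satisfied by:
  {d: True, g: True}
  {d: True, g: False}
  {g: True, d: False}


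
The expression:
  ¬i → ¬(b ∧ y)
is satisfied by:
  {i: True, y: False, b: False}
  {y: False, b: False, i: False}
  {i: True, b: True, y: False}
  {b: True, y: False, i: False}
  {i: True, y: True, b: False}
  {y: True, i: False, b: False}
  {i: True, b: True, y: True}


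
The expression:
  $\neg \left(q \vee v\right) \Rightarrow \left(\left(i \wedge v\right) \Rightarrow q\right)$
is always true.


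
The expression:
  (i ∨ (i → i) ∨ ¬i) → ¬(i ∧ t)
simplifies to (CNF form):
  ¬i ∨ ¬t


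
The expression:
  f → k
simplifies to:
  k ∨ ¬f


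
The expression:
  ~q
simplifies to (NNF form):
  ~q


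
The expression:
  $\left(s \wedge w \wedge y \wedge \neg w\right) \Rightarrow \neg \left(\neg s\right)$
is always true.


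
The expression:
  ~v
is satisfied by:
  {v: False}


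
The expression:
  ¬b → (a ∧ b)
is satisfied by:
  {b: True}


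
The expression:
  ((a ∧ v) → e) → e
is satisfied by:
  {v: True, e: True, a: True}
  {v: True, e: True, a: False}
  {e: True, a: True, v: False}
  {e: True, a: False, v: False}
  {v: True, a: True, e: False}


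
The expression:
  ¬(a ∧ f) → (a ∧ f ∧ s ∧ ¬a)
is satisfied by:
  {a: True, f: True}


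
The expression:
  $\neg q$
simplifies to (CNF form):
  $\neg q$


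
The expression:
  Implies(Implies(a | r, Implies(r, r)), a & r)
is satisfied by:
  {r: True, a: True}


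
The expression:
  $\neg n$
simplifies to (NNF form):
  $\neg n$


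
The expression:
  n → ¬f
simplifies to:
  ¬f ∨ ¬n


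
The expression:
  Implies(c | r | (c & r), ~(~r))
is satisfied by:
  {r: True, c: False}
  {c: False, r: False}
  {c: True, r: True}


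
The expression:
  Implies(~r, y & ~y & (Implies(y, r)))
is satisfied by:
  {r: True}


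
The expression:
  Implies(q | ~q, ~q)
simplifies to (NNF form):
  ~q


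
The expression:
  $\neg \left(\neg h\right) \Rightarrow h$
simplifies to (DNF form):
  $\text{True}$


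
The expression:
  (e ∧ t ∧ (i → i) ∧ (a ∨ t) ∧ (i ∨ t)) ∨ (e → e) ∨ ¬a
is always true.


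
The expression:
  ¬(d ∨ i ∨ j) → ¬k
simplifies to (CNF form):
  d ∨ i ∨ j ∨ ¬k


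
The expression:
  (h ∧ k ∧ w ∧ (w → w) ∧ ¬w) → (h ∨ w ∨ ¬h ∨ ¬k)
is always true.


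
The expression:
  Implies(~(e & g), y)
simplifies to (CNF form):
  (e | y) & (g | y)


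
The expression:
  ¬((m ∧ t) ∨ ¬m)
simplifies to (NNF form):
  m ∧ ¬t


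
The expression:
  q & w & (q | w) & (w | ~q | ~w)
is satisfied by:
  {w: True, q: True}


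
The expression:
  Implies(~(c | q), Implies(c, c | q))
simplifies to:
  True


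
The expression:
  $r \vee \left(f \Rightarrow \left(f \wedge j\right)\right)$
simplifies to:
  $j \vee r \vee \neg f$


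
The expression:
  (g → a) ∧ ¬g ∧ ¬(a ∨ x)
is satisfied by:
  {x: False, g: False, a: False}


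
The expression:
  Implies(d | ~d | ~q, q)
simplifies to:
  q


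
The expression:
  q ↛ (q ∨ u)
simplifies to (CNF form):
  False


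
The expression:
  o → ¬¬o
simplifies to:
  True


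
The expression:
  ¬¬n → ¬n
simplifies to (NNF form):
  ¬n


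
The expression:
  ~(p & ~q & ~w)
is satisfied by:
  {q: True, w: True, p: False}
  {q: True, p: False, w: False}
  {w: True, p: False, q: False}
  {w: False, p: False, q: False}
  {q: True, w: True, p: True}
  {q: True, p: True, w: False}
  {w: True, p: True, q: False}


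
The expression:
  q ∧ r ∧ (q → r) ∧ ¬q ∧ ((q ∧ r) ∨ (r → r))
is never true.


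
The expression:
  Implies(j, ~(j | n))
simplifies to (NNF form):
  ~j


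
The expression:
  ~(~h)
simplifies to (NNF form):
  h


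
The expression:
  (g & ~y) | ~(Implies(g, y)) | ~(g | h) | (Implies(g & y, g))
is always true.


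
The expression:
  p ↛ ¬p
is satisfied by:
  {p: True}


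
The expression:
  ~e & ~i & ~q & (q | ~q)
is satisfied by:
  {q: False, i: False, e: False}


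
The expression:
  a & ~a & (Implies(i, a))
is never true.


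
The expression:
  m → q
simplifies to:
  q ∨ ¬m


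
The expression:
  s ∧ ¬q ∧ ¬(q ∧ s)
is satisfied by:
  {s: True, q: False}


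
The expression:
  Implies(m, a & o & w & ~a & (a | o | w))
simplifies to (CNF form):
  ~m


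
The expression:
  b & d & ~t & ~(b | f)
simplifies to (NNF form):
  False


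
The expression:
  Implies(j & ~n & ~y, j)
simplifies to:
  True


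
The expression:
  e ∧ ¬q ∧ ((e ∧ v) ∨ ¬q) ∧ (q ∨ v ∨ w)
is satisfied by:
  {v: True, w: True, e: True, q: False}
  {v: True, e: True, q: False, w: False}
  {w: True, e: True, q: False, v: False}


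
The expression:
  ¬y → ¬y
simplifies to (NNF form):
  True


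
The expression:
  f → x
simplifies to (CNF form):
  x ∨ ¬f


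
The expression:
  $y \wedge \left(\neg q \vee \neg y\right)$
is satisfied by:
  {y: True, q: False}


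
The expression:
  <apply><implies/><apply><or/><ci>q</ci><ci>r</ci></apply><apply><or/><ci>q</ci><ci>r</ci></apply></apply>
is always true.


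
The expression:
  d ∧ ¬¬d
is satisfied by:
  {d: True}


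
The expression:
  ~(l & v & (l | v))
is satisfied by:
  {l: False, v: False}
  {v: True, l: False}
  {l: True, v: False}


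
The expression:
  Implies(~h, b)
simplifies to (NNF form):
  b | h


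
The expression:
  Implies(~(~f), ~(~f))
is always true.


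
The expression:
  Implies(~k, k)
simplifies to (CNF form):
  k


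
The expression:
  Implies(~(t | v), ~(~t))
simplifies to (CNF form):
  t | v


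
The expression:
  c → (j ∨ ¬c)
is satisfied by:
  {j: True, c: False}
  {c: False, j: False}
  {c: True, j: True}


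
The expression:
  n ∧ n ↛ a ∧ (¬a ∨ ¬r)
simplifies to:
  n ∧ ¬a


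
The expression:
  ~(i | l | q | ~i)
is never true.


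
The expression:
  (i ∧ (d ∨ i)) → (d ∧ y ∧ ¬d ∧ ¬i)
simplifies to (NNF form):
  ¬i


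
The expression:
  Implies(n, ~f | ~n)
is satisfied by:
  {n: False, f: False}
  {f: True, n: False}
  {n: True, f: False}


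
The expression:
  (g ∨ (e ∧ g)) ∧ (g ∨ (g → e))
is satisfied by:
  {g: True}


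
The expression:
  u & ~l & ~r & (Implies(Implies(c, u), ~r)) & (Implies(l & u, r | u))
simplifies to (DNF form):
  u & ~l & ~r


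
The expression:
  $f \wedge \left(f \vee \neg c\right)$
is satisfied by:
  {f: True}


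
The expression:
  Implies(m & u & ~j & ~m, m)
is always true.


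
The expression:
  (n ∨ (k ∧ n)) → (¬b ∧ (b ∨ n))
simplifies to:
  ¬b ∨ ¬n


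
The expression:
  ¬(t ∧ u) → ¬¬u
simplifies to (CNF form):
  u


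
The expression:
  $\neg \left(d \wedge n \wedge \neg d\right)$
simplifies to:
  $\text{True}$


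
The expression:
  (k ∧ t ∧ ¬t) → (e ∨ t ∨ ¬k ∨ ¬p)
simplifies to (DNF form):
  True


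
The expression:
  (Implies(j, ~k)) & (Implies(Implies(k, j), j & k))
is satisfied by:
  {k: True, j: False}


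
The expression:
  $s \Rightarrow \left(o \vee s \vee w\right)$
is always true.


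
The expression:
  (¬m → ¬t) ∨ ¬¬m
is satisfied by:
  {m: True, t: False}
  {t: False, m: False}
  {t: True, m: True}


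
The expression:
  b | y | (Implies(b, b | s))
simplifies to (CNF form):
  True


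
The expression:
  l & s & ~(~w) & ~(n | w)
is never true.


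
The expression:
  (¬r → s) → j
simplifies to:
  j ∨ (¬r ∧ ¬s)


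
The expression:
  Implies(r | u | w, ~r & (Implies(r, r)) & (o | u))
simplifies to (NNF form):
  ~r & (o | u | ~w)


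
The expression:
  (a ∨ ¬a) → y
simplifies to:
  y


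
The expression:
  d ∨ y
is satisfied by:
  {y: True, d: True}
  {y: True, d: False}
  {d: True, y: False}


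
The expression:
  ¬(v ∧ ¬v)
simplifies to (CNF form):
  True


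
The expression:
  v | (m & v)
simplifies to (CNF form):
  v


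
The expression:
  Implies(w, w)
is always true.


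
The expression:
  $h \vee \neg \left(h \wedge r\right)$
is always true.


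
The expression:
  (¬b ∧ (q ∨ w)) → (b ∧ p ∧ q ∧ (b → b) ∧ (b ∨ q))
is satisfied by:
  {b: True, w: False, q: False}
  {b: True, q: True, w: False}
  {b: True, w: True, q: False}
  {b: True, q: True, w: True}
  {q: False, w: False, b: False}


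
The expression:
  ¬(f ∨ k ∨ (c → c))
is never true.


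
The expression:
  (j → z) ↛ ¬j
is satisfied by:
  {z: True, j: True}


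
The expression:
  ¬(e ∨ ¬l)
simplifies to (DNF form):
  l ∧ ¬e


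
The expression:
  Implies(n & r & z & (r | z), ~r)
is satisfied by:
  {z: False, n: False, r: False}
  {r: True, z: False, n: False}
  {n: True, z: False, r: False}
  {r: True, n: True, z: False}
  {z: True, r: False, n: False}
  {r: True, z: True, n: False}
  {n: True, z: True, r: False}


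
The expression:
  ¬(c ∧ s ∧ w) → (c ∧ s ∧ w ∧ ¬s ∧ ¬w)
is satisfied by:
  {c: True, w: True, s: True}


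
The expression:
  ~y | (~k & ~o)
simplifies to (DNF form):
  ~y | (~k & ~o)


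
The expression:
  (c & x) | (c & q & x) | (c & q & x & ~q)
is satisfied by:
  {c: True, x: True}


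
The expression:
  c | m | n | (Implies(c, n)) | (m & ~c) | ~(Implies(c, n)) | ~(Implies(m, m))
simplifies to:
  True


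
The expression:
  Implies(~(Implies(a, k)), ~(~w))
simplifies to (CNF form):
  k | w | ~a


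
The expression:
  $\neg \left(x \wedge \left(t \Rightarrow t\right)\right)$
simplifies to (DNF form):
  $\neg x$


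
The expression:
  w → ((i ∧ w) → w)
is always true.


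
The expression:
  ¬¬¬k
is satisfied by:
  {k: False}


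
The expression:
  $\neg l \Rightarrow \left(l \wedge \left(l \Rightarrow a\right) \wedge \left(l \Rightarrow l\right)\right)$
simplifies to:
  $l$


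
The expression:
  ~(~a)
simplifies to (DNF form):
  a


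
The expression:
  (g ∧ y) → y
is always true.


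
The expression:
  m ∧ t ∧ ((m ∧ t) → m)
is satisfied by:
  {t: True, m: True}


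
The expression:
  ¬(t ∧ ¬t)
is always true.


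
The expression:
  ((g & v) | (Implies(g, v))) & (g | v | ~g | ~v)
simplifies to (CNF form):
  v | ~g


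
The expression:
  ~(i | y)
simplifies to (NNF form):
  ~i & ~y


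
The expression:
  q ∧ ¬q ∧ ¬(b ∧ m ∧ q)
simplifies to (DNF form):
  False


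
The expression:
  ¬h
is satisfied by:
  {h: False}


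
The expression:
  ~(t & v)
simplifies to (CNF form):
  ~t | ~v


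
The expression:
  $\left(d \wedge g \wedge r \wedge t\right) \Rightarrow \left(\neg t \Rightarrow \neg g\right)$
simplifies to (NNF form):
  $\text{True}$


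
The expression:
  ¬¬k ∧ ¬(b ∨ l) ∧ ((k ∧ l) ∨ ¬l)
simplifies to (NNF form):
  k ∧ ¬b ∧ ¬l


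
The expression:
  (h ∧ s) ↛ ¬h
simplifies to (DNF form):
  h ∧ s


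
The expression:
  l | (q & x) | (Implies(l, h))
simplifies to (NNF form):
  True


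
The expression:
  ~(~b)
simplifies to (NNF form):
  b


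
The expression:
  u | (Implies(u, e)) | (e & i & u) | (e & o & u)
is always true.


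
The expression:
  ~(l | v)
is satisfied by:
  {v: False, l: False}


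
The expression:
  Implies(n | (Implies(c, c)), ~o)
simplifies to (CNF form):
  ~o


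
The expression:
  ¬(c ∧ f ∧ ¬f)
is always true.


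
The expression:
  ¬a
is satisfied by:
  {a: False}


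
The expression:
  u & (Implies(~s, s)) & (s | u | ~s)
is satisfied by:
  {u: True, s: True}


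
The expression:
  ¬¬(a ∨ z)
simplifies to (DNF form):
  a ∨ z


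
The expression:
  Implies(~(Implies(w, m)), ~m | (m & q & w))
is always true.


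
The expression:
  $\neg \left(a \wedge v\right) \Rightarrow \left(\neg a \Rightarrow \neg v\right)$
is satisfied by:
  {a: True, v: False}
  {v: False, a: False}
  {v: True, a: True}


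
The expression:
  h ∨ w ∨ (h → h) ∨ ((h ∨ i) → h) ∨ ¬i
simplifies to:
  True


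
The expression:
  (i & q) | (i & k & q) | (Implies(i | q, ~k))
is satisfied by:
  {k: False, q: False, i: False}
  {i: True, k: False, q: False}
  {q: True, k: False, i: False}
  {i: True, q: True, k: False}
  {k: True, i: False, q: False}
  {i: True, q: True, k: True}


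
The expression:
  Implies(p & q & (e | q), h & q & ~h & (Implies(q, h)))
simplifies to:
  ~p | ~q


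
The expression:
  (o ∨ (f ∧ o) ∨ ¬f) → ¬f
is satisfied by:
  {o: False, f: False}
  {f: True, o: False}
  {o: True, f: False}


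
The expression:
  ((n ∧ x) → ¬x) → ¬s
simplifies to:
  (n ∧ x) ∨ ¬s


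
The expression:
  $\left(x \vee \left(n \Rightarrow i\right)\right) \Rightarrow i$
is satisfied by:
  {i: True, n: True, x: False}
  {i: True, x: False, n: False}
  {i: True, n: True, x: True}
  {i: True, x: True, n: False}
  {n: True, x: False, i: False}


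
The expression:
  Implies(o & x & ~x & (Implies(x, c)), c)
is always true.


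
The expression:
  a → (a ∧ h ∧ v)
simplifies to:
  (h ∧ v) ∨ ¬a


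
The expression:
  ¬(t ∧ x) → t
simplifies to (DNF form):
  t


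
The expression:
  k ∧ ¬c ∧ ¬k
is never true.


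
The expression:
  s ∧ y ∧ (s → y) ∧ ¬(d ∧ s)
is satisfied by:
  {s: True, y: True, d: False}


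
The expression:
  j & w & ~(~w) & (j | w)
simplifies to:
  j & w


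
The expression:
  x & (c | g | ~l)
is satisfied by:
  {c: True, g: True, x: True, l: False}
  {c: True, x: True, l: False, g: False}
  {g: True, x: True, l: False, c: False}
  {x: True, g: False, l: False, c: False}
  {c: True, l: True, x: True, g: True}
  {c: True, l: True, x: True, g: False}
  {l: True, x: True, g: True, c: False}


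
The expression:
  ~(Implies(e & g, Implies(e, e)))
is never true.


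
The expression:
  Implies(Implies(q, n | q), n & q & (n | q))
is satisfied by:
  {q: True, n: True}


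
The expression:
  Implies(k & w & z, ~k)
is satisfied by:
  {w: False, k: False, z: False}
  {z: True, w: False, k: False}
  {k: True, w: False, z: False}
  {z: True, k: True, w: False}
  {w: True, z: False, k: False}
  {z: True, w: True, k: False}
  {k: True, w: True, z: False}


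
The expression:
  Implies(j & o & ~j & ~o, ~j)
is always true.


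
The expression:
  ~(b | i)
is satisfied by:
  {i: False, b: False}


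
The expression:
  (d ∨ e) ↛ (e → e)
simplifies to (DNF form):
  False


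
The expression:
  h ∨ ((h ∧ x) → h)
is always true.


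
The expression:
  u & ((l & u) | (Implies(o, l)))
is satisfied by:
  {u: True, l: True, o: False}
  {u: True, o: False, l: False}
  {u: True, l: True, o: True}


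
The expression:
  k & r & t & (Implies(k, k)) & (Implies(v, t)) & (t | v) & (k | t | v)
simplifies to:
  k & r & t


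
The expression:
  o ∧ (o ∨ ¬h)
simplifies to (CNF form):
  o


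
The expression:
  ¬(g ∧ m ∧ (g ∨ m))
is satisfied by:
  {g: False, m: False}
  {m: True, g: False}
  {g: True, m: False}


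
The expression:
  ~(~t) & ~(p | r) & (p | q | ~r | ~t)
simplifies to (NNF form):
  t & ~p & ~r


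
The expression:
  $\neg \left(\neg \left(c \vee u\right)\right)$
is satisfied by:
  {c: True, u: True}
  {c: True, u: False}
  {u: True, c: False}


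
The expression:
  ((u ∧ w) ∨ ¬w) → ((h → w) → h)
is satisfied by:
  {h: True, w: True, u: False}
  {h: True, u: False, w: False}
  {h: True, w: True, u: True}
  {h: True, u: True, w: False}
  {w: True, u: False, h: False}


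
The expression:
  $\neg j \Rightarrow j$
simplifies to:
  $j$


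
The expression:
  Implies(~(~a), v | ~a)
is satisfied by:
  {v: True, a: False}
  {a: False, v: False}
  {a: True, v: True}


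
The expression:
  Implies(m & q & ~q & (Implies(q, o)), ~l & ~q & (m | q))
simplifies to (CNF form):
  True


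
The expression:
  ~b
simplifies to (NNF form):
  ~b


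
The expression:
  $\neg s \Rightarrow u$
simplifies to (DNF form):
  $s \vee u$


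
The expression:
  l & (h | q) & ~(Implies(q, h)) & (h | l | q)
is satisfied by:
  {q: True, l: True, h: False}


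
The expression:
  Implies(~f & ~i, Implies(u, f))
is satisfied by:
  {i: True, f: True, u: False}
  {i: True, f: False, u: False}
  {f: True, i: False, u: False}
  {i: False, f: False, u: False}
  {i: True, u: True, f: True}
  {i: True, u: True, f: False}
  {u: True, f: True, i: False}


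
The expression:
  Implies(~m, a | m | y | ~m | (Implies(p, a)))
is always true.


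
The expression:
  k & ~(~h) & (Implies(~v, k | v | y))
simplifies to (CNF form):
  h & k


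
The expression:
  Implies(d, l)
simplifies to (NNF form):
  l | ~d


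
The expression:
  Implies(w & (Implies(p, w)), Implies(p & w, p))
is always true.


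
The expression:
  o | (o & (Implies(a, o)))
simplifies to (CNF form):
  o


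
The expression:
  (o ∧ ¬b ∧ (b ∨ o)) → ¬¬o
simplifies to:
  True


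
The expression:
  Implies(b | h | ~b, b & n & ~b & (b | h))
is never true.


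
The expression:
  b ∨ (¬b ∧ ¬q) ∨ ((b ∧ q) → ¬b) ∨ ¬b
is always true.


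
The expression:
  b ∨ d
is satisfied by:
  {b: True, d: True}
  {b: True, d: False}
  {d: True, b: False}


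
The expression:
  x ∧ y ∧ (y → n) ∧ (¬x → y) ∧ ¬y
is never true.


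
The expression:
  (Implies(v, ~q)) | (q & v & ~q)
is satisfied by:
  {v: False, q: False}
  {q: True, v: False}
  {v: True, q: False}


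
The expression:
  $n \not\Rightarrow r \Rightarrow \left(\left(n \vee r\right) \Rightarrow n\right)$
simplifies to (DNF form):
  $\text{True}$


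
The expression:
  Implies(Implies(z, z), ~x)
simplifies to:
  ~x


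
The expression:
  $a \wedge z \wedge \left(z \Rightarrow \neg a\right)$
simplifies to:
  $\text{False}$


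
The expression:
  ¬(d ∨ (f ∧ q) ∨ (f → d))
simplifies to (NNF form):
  f ∧ ¬d ∧ ¬q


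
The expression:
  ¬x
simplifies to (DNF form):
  ¬x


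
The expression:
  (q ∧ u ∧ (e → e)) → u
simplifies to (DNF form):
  True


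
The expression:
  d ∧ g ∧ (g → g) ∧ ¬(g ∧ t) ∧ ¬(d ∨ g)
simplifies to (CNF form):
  False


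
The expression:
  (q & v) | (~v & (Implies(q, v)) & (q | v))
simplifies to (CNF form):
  q & v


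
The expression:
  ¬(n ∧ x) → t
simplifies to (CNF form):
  (n ∨ t) ∧ (t ∨ x)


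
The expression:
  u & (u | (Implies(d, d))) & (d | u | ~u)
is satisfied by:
  {u: True}


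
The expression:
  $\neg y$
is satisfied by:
  {y: False}


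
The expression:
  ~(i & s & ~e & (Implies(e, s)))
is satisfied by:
  {e: True, s: False, i: False}
  {s: False, i: False, e: False}
  {i: True, e: True, s: False}
  {i: True, s: False, e: False}
  {e: True, s: True, i: False}
  {s: True, e: False, i: False}
  {i: True, s: True, e: True}


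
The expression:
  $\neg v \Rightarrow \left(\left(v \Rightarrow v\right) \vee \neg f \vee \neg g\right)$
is always true.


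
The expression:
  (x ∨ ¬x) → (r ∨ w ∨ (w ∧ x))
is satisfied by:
  {r: True, w: True}
  {r: True, w: False}
  {w: True, r: False}


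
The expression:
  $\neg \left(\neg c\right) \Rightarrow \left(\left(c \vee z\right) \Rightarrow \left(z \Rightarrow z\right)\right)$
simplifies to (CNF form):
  $\text{True}$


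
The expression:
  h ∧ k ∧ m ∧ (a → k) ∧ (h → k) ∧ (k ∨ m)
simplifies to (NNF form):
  h ∧ k ∧ m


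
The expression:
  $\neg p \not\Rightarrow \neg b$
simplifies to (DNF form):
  $b \wedge \neg p$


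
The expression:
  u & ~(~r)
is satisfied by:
  {r: True, u: True}


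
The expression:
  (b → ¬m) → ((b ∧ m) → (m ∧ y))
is always true.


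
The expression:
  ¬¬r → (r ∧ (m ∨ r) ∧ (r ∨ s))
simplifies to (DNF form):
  True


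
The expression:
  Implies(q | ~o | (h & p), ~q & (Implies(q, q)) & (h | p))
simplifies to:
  ~q & (h | o | p)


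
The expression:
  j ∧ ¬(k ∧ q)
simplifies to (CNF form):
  j ∧ (¬k ∨ ¬q)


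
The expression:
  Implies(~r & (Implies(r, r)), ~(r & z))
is always true.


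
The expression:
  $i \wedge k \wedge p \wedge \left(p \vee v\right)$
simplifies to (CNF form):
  $i \wedge k \wedge p$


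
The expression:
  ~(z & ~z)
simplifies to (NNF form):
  True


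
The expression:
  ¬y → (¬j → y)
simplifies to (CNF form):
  j ∨ y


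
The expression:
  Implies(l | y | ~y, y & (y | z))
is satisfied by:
  {y: True}


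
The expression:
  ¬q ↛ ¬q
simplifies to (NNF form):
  False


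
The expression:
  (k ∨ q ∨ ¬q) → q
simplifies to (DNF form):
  q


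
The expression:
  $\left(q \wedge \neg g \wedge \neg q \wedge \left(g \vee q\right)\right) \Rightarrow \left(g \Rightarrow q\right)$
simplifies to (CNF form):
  $\text{True}$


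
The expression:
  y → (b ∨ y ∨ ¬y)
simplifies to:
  True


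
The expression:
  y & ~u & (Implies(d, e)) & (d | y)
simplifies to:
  y & ~u & (e | ~d)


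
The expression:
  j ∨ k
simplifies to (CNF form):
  j ∨ k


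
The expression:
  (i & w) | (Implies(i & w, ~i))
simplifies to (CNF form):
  True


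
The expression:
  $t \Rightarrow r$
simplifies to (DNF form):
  $r \vee \neg t$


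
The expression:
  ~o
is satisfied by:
  {o: False}


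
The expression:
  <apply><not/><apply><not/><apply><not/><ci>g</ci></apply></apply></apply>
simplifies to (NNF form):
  <apply><not/><ci>g</ci></apply>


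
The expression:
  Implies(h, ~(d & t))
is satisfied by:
  {h: False, t: False, d: False}
  {d: True, h: False, t: False}
  {t: True, h: False, d: False}
  {d: True, t: True, h: False}
  {h: True, d: False, t: False}
  {d: True, h: True, t: False}
  {t: True, h: True, d: False}


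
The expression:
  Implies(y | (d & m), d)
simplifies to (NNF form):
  d | ~y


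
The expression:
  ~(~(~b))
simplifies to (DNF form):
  ~b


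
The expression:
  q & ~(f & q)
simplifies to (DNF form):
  q & ~f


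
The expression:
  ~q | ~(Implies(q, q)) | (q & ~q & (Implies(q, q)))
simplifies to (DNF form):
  ~q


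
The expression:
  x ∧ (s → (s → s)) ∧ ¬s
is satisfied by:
  {x: True, s: False}


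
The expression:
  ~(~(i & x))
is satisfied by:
  {i: True, x: True}


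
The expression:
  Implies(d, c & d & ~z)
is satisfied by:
  {c: True, z: False, d: False}
  {z: False, d: False, c: False}
  {c: True, z: True, d: False}
  {z: True, c: False, d: False}
  {d: True, c: True, z: False}


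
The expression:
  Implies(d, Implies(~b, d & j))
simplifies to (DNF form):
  b | j | ~d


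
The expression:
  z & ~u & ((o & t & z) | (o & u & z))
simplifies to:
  o & t & z & ~u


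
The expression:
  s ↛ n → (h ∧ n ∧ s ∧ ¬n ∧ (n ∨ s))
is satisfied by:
  {n: True, s: False}
  {s: False, n: False}
  {s: True, n: True}


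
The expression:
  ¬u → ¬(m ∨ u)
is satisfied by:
  {u: True, m: False}
  {m: False, u: False}
  {m: True, u: True}


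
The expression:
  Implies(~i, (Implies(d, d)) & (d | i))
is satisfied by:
  {i: True, d: True}
  {i: True, d: False}
  {d: True, i: False}


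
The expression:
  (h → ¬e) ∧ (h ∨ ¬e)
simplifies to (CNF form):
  ¬e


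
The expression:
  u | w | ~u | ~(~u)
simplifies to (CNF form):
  True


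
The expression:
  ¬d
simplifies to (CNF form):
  ¬d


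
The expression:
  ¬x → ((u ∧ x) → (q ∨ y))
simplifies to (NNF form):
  True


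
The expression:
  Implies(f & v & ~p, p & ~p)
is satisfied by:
  {p: True, v: False, f: False}
  {v: False, f: False, p: False}
  {f: True, p: True, v: False}
  {f: True, v: False, p: False}
  {p: True, v: True, f: False}
  {v: True, p: False, f: False}
  {f: True, v: True, p: True}


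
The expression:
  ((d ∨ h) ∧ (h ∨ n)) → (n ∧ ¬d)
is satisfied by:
  {h: False, d: False, n: False}
  {n: True, h: False, d: False}
  {d: True, h: False, n: False}
  {n: True, h: True, d: False}


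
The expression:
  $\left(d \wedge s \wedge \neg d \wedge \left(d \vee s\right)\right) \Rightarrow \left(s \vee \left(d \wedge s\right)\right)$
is always true.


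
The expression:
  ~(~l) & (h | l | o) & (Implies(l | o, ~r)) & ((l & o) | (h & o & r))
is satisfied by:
  {o: True, l: True, r: False}


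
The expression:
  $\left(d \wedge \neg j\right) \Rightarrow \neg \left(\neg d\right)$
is always true.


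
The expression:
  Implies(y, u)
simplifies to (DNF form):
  u | ~y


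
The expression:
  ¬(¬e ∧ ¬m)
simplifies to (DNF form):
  e ∨ m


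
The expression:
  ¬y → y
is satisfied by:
  {y: True}


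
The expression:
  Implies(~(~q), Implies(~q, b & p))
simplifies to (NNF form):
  True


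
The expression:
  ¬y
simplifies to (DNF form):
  ¬y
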